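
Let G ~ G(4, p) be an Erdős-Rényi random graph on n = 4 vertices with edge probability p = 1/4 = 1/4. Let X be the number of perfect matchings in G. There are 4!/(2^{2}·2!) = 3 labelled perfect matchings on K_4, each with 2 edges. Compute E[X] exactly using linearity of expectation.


K_4 has 4!/(2^{2}·2!) = 3 labelled perfect matchings.
For each such perfect matching H, let X_H = 1 if all 2 edges of H are present in G. Then P[X_H = 1] = p^{2} = (1/4)^{2} = 1/16.
By linearity: E[X] = Σ_H E[X_H] = 3 · p^{2} = 3 · 1/16 = 3/16.
Numerically: E[X] ≈ 0.1875.

E[X] = 3 · (1/4)^{2} = 3/16 ≈ 0.1875.


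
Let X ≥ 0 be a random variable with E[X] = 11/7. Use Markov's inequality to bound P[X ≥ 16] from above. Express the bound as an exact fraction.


μ = E[X] = 11/7, a = 16.
Markov: P[X ≥ 16] ≤ μ/a = (11/7)/16 = 11/112.
Numerically: ≈ 0.098214.
(Since a = 16 > μ = 1.571429, the bound 11/112 is < 1 and informative.)

P[X ≥ 16] ≤ 11/112 ≈ 0.098214.


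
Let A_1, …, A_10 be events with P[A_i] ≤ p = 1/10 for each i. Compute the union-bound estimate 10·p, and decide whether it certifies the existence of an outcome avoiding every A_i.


Union bound: P[∪_{i=1}^{10} A_i] ≤ Σ_i P[A_i] ≤ 10·p = 10·(1/10) = 1.
Numerically: 1 ≈ 1.00000.
Is 1 < 1? NO.
Since the bound 1 is ≥ 1, the union bound is uninformative here; it does NOT by itself certify existence.

10·p = 1 ≈ 1.00000; existence NOT certified by the union bound.


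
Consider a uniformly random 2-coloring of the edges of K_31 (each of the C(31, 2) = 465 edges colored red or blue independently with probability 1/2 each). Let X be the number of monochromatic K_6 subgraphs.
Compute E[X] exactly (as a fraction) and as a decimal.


Let X = Σ_S X_S over the C(31, 6) = 736281 subsets S of size 6, where X_S = 1 if the K_6 on S is monochromatic.
For a fixed S, the K_6 on S has C(6, 2) = 15 edges. P[all 15 edges red] = (1/2)^15, and likewise for blue, so P[monochromatic] = 2·(1/2)^15 = 2^{1 − 15} = 1/16384.
By linearity of expectation: E[X] = C(31, 6) · 2^{1 − 15} = 736281 · 1/16384 = 736281/16384.
Numerically: E[X] ≈ 44.939026.

E[X] = C(31,6)·2^(1−C(6,2)) = 736281/16384 ≈ 44.939026.


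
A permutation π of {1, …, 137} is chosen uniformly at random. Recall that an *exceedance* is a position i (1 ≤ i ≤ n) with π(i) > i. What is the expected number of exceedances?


Write X = Σ_{i=1}^{137} X_i, where X_i = 1_{π(i) > i}.
For each fixed i, π(i) is uniform over {1, …, 137} (marginal of a uniform permutation), so P[π(i) > i] = (n − i)/n. Summing: Σ_{i=1}^{137} (n − i)/n = (0 + 1 + … + 136)/137 = 137(137 − 1)/(2·137) = (137 − 1)/2.
Hence E[X] = Σ_{i=1}^{137} (137 − i)/137 = 68 ≈ 68.000.

E[X] = 68 = 68.000.


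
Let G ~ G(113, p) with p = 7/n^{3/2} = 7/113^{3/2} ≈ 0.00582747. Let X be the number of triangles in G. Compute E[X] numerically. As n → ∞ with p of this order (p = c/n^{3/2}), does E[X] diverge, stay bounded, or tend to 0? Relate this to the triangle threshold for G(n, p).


Number of potential triangles: C(113, 3) = 234136.
Each occurs with probability p³ ≈ (0.00582747)³ ≈ 1.97897872e-07.
By linearity: E[X] = C(113, 3)·p³ ≈ 234136 · 1.97897872e-07 ≈ 0.046335.
Since α = 3/2 > 1, p = c/n^{3/2} = o(1/n) is below the triangle threshold p ~ 1/n. Asymptotically E[X] ~ (c³/6)·n^{3(1−α)} = (7³/6)·n^{-1.5} → 0, so by Markov's inequality G has no triangles w.h.p.

E[X] ≈ 0.046335; in regime p = Θ(1/n^{3/2}) E[X] tends to 0 (below the triangle threshold p ~ 1/n).


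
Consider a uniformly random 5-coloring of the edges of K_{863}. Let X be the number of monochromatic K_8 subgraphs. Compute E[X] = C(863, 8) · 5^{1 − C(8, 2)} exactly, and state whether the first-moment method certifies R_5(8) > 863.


E[X] = C(863, 8) · 5^{1 − 28} = 7386423071602617757 · 5^{−27} = 7386423071602617757/7450580596923828125.
As a reduced fraction: E[X] = 7386423071602617757/7450580596923828125 ≈ 0.9914.
Is E[X] < 1? YES.
Since E[X] < 1, there exists a 5-coloring of K_{863} with no monochromatic K_8; hence R_5(8) > 863.

E[X] = 7386423071602617757/7450580596923828125 ≈ 0.9914; E[X] < 1, so R_5(8) > 863.


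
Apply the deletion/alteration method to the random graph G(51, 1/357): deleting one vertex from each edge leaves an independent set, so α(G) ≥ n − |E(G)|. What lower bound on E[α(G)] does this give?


E[|E(G)|] = C(51, 2)·p = 1275 · (1/357) = 25/7.
E[α(G)] ≥ n − E[|E(G)|] = 51 − 25/7 = 332/7.
Numerically: ≈ 47.428571.
(This is only a lower bound; the true E[α(G)] may be larger.)

E[α(G)] ≥ 332/7 ≈ 47.428571.


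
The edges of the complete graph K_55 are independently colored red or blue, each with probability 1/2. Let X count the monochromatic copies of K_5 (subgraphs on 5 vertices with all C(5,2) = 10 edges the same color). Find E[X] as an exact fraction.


Let X = Σ_S X_S over the C(55, 5) = 3478761 subsets S of size 5, where X_S = 1 if the K_5 on S is monochromatic.
For a fixed S, the K_5 on S has C(5, 2) = 10 edges. P[all 10 edges red] = (1/2)^10, and likewise for blue, so P[monochromatic] = 2·(1/2)^10 = 2^{1 − 10} = 1/512.
Summing: E[X] = C(55, 5) · 2^{1 − 10} = 3478761 · 1/512 = 3478761/512.
Numerically: E[X] ≈ 6794.4551.

E[X] = C(55,5)·2^(1−C(5,2)) = 3478761/512 ≈ 6794.4551.


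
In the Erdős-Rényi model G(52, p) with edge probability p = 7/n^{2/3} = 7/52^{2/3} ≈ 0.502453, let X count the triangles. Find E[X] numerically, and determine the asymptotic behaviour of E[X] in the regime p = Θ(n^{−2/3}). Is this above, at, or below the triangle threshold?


Number of potential triangles: C(52, 3) = 22100.
Each occurs with probability p³ ≈ (0.502453)³ ≈ 1.26849112e-01.
By linearity: E[X] = C(52, 3)·p³ ≈ 22100 · 1.26849112e-01 ≈ 2803.365385.
Since α = 2/3 < 1, p = c/n^{2/3} ≫ 1/n is above the triangle threshold p ~ 1/n. Asymptotically E[X] ~ (c³/6)·n^{3(1−α)} = (7³/6)·n^{1} → ∞; triangles are abundant w.h.p.

E[X] ≈ 2803.365385; in regime p = Θ(1/n^{2/3}) E[X] diverges (above the triangle threshold p ~ 1/n).


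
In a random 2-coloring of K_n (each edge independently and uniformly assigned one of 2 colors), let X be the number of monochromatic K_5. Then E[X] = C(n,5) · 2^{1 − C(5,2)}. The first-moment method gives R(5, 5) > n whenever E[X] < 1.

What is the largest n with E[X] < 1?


We need C(n, 5) · 2^{1 − 10} < 1, i.e. C(n, 5) < 2^{10 − 1} = 512.
Check values of n near the boundary:
  n = 10: C(10, 5) = 252; 252 < 512? YES
  n = 11: C(11, 5) = 462; 462 < 512? YES
  n = 12: C(12, 5) = 792; 792 < 512? NO
The largest n with C(n, 5) < 512 is n = 11 (where E[X] = 231/256 ≈ 0.90234). Hence R(5, 5) > 11, i.e. R(5, 5) ≥ 12.

Largest n = 11; hence R(5, 5) > 11.


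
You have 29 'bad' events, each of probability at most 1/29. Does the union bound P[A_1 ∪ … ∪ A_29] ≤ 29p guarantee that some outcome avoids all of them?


Union bound: P[∪_{i=1}^{29} A_i] ≤ Σ_i P[A_i] ≤ 29·p = 29·(1/29) = 1.
Numerically: 1 ≈ 1.0000000.
Is 1 < 1? NO.
Since the bound 1 is ≥ 1, the union bound is uninformative here; it does NOT by itself certify existence.

29·p = 1 ≈ 1.0000000; existence NOT certified by the union bound.


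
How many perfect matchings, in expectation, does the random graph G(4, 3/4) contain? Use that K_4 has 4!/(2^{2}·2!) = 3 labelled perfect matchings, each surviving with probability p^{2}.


K_4 has 4!/(2^{2}·2!) = 3 labelled perfect matchings.
For each such perfect matching H, let X_H = 1 if all 2 edges of H are present in G. Then P[X_H = 1] = p^{2} = (3/4)^{2} = 9/16.
Summing the indicators: E[X] = Σ_H E[X_H] = 3 · p^{2} = 3 · 9/16 = 27/16.
Numerically: E[X] ≈ 1.69.

E[X] = 3 · (3/4)^{2} = 27/16 ≈ 1.69.


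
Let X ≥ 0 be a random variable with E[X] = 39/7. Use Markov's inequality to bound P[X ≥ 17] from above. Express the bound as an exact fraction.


μ = E[X] = 39/7, a = 17.
Markov: P[X ≥ 17] ≤ μ/a = (39/7)/17 = 39/119.
Numerically: ≈ 0.328.
(Since a = 17 > μ = 5.571, the bound 39/119 is < 1 and informative.)

P[X ≥ 17] ≤ 39/119 ≈ 0.328.


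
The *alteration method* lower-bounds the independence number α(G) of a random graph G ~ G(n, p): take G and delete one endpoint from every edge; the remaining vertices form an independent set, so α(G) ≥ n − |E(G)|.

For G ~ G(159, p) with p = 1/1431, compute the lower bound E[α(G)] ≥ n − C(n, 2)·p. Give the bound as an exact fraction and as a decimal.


E[|E(G)|] = C(159, 2)·p = 12561 · (1/1431) = 79/9.
E[α(G)] ≥ n − E[|E(G)|] = 159 − 79/9 = 1352/9.
Numerically: ≈ 150.2222.
(This is only a lower bound; the true E[α(G)] may be larger.)

E[α(G)] ≥ 1352/9 ≈ 150.2222.


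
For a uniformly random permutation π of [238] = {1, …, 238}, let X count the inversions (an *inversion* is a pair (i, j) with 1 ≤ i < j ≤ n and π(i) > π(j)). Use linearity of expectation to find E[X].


Write X = Σ X_I over the C(238, 2) = 28203 pairs i < j, with X_I the indicator of one inversion.
There are 28203 indicators.
For each fixed pair i < j, the values π(i) and π(j) are two distinct elements of {1, …, 238} in uniformly random order; by symmetry P[π(i) > π(j)] = 1/2.
By linearity: E[X] = 28203 · (1/2) = C(238, 2) · (1/2) = 28203/2 = 28203/2 ≈ 14101.500000.

E[X] = 28203/2 = 14101.500000.


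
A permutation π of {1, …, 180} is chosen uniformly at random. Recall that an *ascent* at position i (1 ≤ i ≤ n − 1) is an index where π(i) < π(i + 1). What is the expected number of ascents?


Write X = Σ X_I over i = 1, …, 179, with X_I the indicator of one ascent.
There are 179 indicators.
For each fixed i, the pair (π(i), π(i+1)) is a uniformly random ordered pair of distinct values from {1, …, 180}; by symmetry P[π(i) < π(i+1)] = 1/2.
By linearity: E[X] = 179 · (1/2) = (180 − 1) · (1/2) = 179/2 ≈ 89.500000.

E[X] = 179/2 = 89.500000.


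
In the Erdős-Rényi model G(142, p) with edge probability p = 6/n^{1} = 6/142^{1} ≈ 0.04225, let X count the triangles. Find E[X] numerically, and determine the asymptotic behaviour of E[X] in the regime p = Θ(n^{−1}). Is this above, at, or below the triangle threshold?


Number of potential triangles: C(142, 3) = 467180.
Each occurs with probability p³ ≈ (0.04225)³ ≈ 7.543775e-05.
By linearity: E[X] = C(142, 3)·p³ ≈ 467180 · 7.543775e-05 ≈ 35.2430.
Here α = 1, so p = 6/n is exactly at the triangle threshold p ~ 1/n. Asymptotically E[X] → c³/6 = 6³/6 = 36 ≈ 36.0000, a bounded constant. In this regime the triangle count is asymptotically Poisson(c³/6).

E[X] ≈ 35.2430; in regime p = Θ(1/n^{1}) E[X] stays bounded (at the triangle threshold p ~ 1/n).


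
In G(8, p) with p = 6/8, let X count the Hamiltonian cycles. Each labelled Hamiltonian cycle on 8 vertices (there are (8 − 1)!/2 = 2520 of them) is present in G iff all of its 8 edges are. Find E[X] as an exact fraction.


K_8 has (8 − 1)!/2 = 2520 labelled Hamiltonian cycles.
For each such Hamiltonian cycle H, let X_H = 1 if all 8 edges of H are present in G. Then P[X_H = 1] = p^{8} = (3/4)^{8} = 6561/65536.
Summing the indicators: E[X] = Σ_H E[X_H] = 2520 · p^{8} = 2520 · 6561/65536 = 2066715/8192.
Numerically: E[X] ≈ 252.

E[X] = 2520 · (3/4)^{8} = 2066715/8192 ≈ 252.


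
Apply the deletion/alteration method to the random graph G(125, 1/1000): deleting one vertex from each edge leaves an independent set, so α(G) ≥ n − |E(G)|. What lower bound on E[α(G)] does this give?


E[|E(G)|] = C(125, 2)·p = 7750 · (1/1000) = 31/4.
E[α(G)] ≥ n − E[|E(G)|] = 125 − 31/4 = 469/4.
Numerically: ≈ 117.25000.
(This is only a lower bound; the true E[α(G)] may be larger.)

E[α(G)] ≥ 469/4 ≈ 117.25000.


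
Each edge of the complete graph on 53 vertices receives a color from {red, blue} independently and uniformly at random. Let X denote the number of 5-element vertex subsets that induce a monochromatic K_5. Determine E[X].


Let X = Σ_S X_S over the C(53, 5) = 2869685 subsets S of size 5, where X_S = 1 if the K_5 on S is monochromatic.
For a fixed S, the K_5 on S has C(5, 2) = 10 edges. P[all 10 edges red] = (1/2)^10, and likewise for blue, so P[monochromatic] = 2·(1/2)^10 = 2^{1 − 10} = 1/512.
By linearity of expectation: E[X] = C(53, 5) · 2^{1 − 10} = 2869685 · 1/512 = 2869685/512.
Numerically: E[X] ≈ 5604.853516.

E[X] = C(53,5)·2^(1−C(5,2)) = 2869685/512 ≈ 5604.853516.


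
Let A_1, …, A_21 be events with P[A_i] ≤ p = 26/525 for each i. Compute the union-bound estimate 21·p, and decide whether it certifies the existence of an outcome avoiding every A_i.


Union bound: P[∪_{i=1}^{21} A_i] ≤ Σ_i P[A_i] ≤ 21·p = 21·(26/525) = 26/25.
Numerically: 26/25 ≈ 1.0400000.
Is 26/25 < 1? NO.
Since the bound 26/25 is ≥ 1, the union bound is uninformative here; it does NOT by itself certify existence.

21·p = 26/25 ≈ 1.0400000; existence NOT certified by the union bound.


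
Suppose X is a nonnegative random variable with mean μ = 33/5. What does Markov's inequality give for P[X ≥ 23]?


μ = E[X] = 33/5, a = 23.
Markov: P[X ≥ 23] ≤ μ/a = (33/5)/23 = 33/115.
Numerically: ≈ 0.2870.
(Since a = 23 > μ = 6.6000, the bound 33/115 is < 1 and informative.)

P[X ≥ 23] ≤ 33/115 ≈ 0.2870.


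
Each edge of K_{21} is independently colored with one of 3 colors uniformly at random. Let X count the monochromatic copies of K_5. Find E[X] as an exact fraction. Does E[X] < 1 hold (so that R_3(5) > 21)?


E[X] = C(21, 5) · 3^{1 − 10} = 20349 · 3^{−9} = 20349/19683.
As a reduced fraction: E[X] = 2261/2187 ≈ 1.0338363.
Is E[X] < 1? NO.
Since E[X] ≥ 1, the first-moment bound is inconclusive at n = 21; it does NOT by itself certify R_3(5) > 21.

E[X] = 2261/2187 ≈ 1.0338363; E[X] ≥ 1; first-moment method inconclusive here.


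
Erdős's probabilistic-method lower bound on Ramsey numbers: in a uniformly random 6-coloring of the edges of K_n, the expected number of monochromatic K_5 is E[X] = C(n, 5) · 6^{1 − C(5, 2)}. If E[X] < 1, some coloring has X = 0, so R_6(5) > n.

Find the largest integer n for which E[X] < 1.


We need C(n, 5) · 6^{1 − 10} < 1, i.e. C(n, 5) < 6^{10 − 1} = 10077696.
Check values of n near the boundary:
  n = 66: C(66, 5) = 8936928; 8936928 < 10077696? YES
  n = 67: C(67, 5) = 9657648; 9657648 < 10077696? YES
  n = 68: C(68, 5) = 10424128; 10424128 < 10077696? NO
The largest n with C(n, 5) < 10077696 is n = 67 (where E[X] = 67067/69984 ≈ 0.958319). Hence R_6(5) > 67, i.e. R_6(5) ≥ 68.

Largest n = 67; hence R_6(5) > 67.


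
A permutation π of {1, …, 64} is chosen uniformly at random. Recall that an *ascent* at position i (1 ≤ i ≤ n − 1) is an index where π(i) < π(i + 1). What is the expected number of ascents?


Write X = Σ X_I over i = 1, …, 63, with X_I the indicator of one ascent.
There are 63 indicators.
For each fixed i, the pair (π(i), π(i+1)) is a uniformly random ordered pair of distinct values from {1, …, 64}; by symmetry P[π(i) < π(i+1)] = 1/2.
By linearity: E[X] = 63 · (1/2) = (64 − 1) · (1/2) = 63/2 ≈ 31.5000.

E[X] = 63/2 = 31.5000.


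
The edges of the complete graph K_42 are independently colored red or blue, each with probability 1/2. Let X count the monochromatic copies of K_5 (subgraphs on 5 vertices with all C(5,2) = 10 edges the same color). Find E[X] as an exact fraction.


Let X = Σ_S X_S over the C(42, 5) = 850668 subsets S of size 5, where X_S = 1 if the K_5 on S is monochromatic.
For a fixed S, the K_5 on S has C(5, 2) = 10 edges. P[all 10 edges red] = (1/2)^10, and likewise for blue, so P[monochromatic] = 2·(1/2)^10 = 2^{1 − 10} = 1/512.
By linearity of expectation: E[X] = C(42, 5) · 2^{1 − 10} = 850668 · 1/512 = 212667/128.
Numerically: E[X] ≈ 1661.461.

E[X] = C(42,5)·2^(1−C(5,2)) = 212667/128 ≈ 1661.461.


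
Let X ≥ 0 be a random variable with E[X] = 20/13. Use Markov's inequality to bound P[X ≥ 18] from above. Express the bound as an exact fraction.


μ = E[X] = 20/13, a = 18.
Markov: P[X ≥ 18] ≤ μ/a = (20/13)/18 = 10/117.
Numerically: ≈ 0.085470.
(Since a = 18 > μ = 1.538462, the bound 10/117 is < 1 and informative.)

P[X ≥ 18] ≤ 10/117 ≈ 0.085470.


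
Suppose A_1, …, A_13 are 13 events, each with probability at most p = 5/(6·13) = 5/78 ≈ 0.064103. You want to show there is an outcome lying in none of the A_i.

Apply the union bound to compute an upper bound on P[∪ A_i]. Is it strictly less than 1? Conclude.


Union bound: P[∪_{i=1}^{13} A_i] ≤ Σ_i P[A_i] ≤ 13·p = 13·(5/78) = 5/6.
Numerically: 5/6 ≈ 0.833333.
Is 5/6 < 1? YES.
Since P[∪ A_i] ≤ 5/6 < 1, the complement has P[∩ A_i^c] ≥ 1 − 5/6 = 1/6 > 0, so some outcome avoids every A_i.

13·p = 5/6 ≈ 0.833333; existence CERTIFIED by the union bound.


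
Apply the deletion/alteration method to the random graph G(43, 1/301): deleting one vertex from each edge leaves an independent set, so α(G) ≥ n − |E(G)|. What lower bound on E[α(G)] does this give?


E[|E(G)|] = C(43, 2)·p = 903 · (1/301) = 3.
E[α(G)] ≥ n − E[|E(G)|] = 43 − 3 = 40.
Numerically: ≈ 40.0000.
(This is only a lower bound; the true E[α(G)] may be larger.)

E[α(G)] ≥ 40 ≈ 40.0000.


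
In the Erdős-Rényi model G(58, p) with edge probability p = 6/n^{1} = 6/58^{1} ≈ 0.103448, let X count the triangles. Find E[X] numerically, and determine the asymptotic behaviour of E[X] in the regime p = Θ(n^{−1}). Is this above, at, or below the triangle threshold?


Number of potential triangles: C(58, 3) = 30856.
Each occurs with probability p³ ≈ (0.103448)³ ≈ 1.10705646e-03.
By linearity: E[X] = C(58, 3)·p³ ≈ 30856 · 1.10705646e-03 ≈ 34.159334.
Here α = 1, so p = 6/n is exactly at the triangle threshold p ~ 1/n. Asymptotically E[X] → c³/6 = 6³/6 = 36 ≈ 36.000000, a bounded constant. In this regime the triangle count is asymptotically Poisson(c³/6).

E[X] ≈ 34.159334; in regime p = Θ(1/n^{1}) E[X] stays bounded (at the triangle threshold p ~ 1/n).


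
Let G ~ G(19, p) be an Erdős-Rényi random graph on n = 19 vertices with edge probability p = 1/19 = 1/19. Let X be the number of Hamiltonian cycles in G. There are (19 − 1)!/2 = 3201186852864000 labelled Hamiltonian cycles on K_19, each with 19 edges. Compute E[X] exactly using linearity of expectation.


K_19 has (19 − 1)!/2 = 3201186852864000 labelled Hamiltonian cycles.
For each such Hamiltonian cycle H, let X_H = 1 if all 19 edges of H are present in G. Then P[X_H = 1] = p^{19} = (1/19)^{19} = 1/1978419655660313589123979.
Summing the indicators: E[X] = Σ_H E[X_H] = 3201186852864000 · p^{19} = 3201186852864000 · 1/1978419655660313589123979 = 3201186852864000/1978419655660313589123979.
Numerically: E[X] ≈ 1.61805e-09.

E[X] = 3201186852864000 · (1/19)^{19} = 3201186852864000/1978419655660313589123979 ≈ 1.61805e-09.


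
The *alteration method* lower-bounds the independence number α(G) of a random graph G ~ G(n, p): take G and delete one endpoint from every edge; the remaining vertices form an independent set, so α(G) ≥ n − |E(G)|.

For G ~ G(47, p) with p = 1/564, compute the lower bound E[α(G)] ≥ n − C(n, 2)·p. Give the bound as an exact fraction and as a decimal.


E[|E(G)|] = C(47, 2)·p = 1081 · (1/564) = 23/12.
E[α(G)] ≥ n − E[|E(G)|] = 47 − 23/12 = 541/12.
Numerically: ≈ 45.0833.
(This is only a lower bound; the true E[α(G)] may be larger.)

E[α(G)] ≥ 541/12 ≈ 45.0833.


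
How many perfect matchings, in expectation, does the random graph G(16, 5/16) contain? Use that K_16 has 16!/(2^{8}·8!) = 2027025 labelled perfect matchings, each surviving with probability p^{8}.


K_16 has 16!/(2^{8}·8!) = 2027025 labelled perfect matchings.
For each such perfect matching H, let X_H = 1 if all 8 edges of H are present in G. Then P[X_H = 1] = p^{8} = (5/16)^{8} = 390625/4294967296.
Summing the indicators: E[X] = Σ_H E[X_H] = 2027025 · p^{8} = 2027025 · 390625/4294967296 = 791806640625/4294967296.
Numerically: E[X] ≈ 184.

E[X] = 2027025 · (5/16)^{8} = 791806640625/4294967296 ≈ 184.


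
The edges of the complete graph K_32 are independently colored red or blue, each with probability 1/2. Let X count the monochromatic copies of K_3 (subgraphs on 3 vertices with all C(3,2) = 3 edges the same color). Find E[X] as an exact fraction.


Let X = Σ_S X_S over the C(32, 3) = 4960 subsets S of size 3, where X_S = 1 if the K_3 on S is monochromatic.
For a fixed S, the K_3 on S has C(3, 2) = 3 edges. P[all 3 edges red] = (1/2)^3, and likewise for blue, so P[monochromatic] = 2·(1/2)^3 = 2^{1 − 3} = 1/4.
Summing: E[X] = C(32, 3) · 2^{1 − 3} = 4960 · 1/4 = 1240.
Numerically: E[X] ≈ 1240.00000.

E[X] = C(32,3)·2^(1−C(3,2)) = 1240 ≈ 1240.00000.


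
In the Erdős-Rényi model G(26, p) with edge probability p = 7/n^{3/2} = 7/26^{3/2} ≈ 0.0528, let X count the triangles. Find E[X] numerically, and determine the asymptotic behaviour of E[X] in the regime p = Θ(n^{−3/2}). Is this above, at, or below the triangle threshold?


Number of potential triangles: C(26, 3) = 2600.
Each occurs with probability p³ ≈ (0.0528)³ ≈ 1.472021e-04.
By linearity: E[X] = C(26, 3)·p³ ≈ 2600 · 1.472021e-04 ≈ 0.3827.
Since α = 3/2 > 1, p = c/n^{3/2} = o(1/n) is below the triangle threshold p ~ 1/n. Asymptotically E[X] ~ (c³/6)·n^{3(1−α)} = (7³/6)·n^{-1.5} → 0, so by Markov's inequality G has no triangles w.h.p.

E[X] ≈ 0.3827; in regime p = Θ(1/n^{3/2}) E[X] tends to 0 (below the triangle threshold p ~ 1/n).


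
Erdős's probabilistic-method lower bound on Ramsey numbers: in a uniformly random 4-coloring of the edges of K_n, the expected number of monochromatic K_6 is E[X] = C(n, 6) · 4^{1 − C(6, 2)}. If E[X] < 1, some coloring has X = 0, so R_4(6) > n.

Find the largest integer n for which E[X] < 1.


We need C(n, 6) · 4^{1 − 15} < 1, i.e. C(n, 6) < 4^{15 − 1} = 268435456.
Check values of n near the boundary:
  n = 73: C(73, 6) = 170230452; 170230452 < 268435456? YES
  n = 74: C(74, 6) = 185250786; 185250786 < 268435456? YES
  n = 75: C(75, 6) = 201359550; 201359550 < 268435456? YES
  n = 76: C(76, 6) = 218618940; 218618940 < 268435456? YES
  n = 77: C(77, 6) = 237093780; 237093780 < 268435456? YES
  n = 78: C(78, 6) = 256851595; 256851595 < 268435456? YES
  n = 79: C(79, 6) = 277962685; 277962685 < 268435456? NO
The largest n with C(n, 6) < 268435456 is n = 78 (where E[X] = 256851595/268435456 ≈ 0.9568468). Hence R_4(6) > 78, i.e. R_4(6) ≥ 79.

Largest n = 78; hence R_4(6) > 78.


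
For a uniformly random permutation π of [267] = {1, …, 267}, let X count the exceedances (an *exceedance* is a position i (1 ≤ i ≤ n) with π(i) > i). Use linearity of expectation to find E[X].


Write X = Σ_{i=1}^{267} X_i, where X_i = 1_{π(i) > i}.
For each fixed i, π(i) is uniform over {1, …, 267} (marginal of a uniform permutation), so P[π(i) > i] = (n − i)/n. Summing: Σ_{i=1}^{267} (n − i)/n = (0 + 1 + … + 266)/267 = 267(267 − 1)/(2·267) = (267 − 1)/2.
Hence E[X] = Σ_{i=1}^{267} (267 − i)/267 = 133 ≈ 133.00000.

E[X] = 133 = 133.00000.


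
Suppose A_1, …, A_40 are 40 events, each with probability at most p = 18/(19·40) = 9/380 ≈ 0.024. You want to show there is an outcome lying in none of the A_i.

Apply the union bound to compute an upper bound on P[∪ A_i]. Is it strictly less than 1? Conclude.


Union bound: P[∪_{i=1}^{40} A_i] ≤ Σ_i P[A_i] ≤ 40·p = 40·(9/380) = 18/19.
Numerically: 18/19 ≈ 0.947.
Is 18/19 < 1? YES.
Since P[∪ A_i] ≤ 18/19 < 1, the complement has P[∩ A_i^c] ≥ 1 − 18/19 = 1/19 > 0, so some outcome avoids every A_i.

40·p = 18/19 ≈ 0.947; existence CERTIFIED by the union bound.


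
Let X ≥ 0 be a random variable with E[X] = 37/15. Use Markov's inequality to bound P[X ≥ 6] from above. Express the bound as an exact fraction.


μ = E[X] = 37/15, a = 6.
Markov: P[X ≥ 6] ≤ μ/a = (37/15)/6 = 37/90.
Numerically: ≈ 0.411.
(Since a = 6 > μ = 2.467, the bound 37/90 is < 1 and informative.)

P[X ≥ 6] ≤ 37/90 ≈ 0.411.


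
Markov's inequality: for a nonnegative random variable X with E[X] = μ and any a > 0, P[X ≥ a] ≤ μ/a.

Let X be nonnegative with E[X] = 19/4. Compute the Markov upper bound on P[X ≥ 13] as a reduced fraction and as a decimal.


μ = E[X] = 19/4, a = 13.
Markov: P[X ≥ 13] ≤ μ/a = (19/4)/13 = 19/52.
Numerically: ≈ 0.36538.
(Since a = 13 > μ = 4.75000, the bound 19/52 is < 1 and informative.)

P[X ≥ 13] ≤ 19/52 ≈ 0.36538.


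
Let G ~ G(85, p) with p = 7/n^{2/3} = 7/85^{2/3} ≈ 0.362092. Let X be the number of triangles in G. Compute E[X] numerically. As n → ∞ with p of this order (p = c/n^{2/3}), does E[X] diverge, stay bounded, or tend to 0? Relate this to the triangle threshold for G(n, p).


Number of potential triangles: C(85, 3) = 98770.
Each occurs with probability p³ ≈ (0.362092)³ ≈ 4.74740484e-02.
By linearity: E[X] = C(85, 3)·p³ ≈ 98770 · 4.74740484e-02 ≈ 4689.011765.
Since α = 2/3 < 1, p = c/n^{2/3} ≫ 1/n is above the triangle threshold p ~ 1/n. Asymptotically E[X] ~ (c³/6)·n^{3(1−α)} = (7³/6)·n^{1} → ∞; triangles are abundant w.h.p.

E[X] ≈ 4689.011765; in regime p = Θ(1/n^{2/3}) E[X] diverges (above the triangle threshold p ~ 1/n).


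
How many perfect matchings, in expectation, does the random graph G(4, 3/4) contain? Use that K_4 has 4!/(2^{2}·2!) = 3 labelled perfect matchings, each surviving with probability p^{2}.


K_4 has 4!/(2^{2}·2!) = 3 labelled perfect matchings.
For each such perfect matching H, let X_H = 1 if all 2 edges of H are present in G. Then P[X_H = 1] = p^{2} = (3/4)^{2} = 9/16.
By linearity: E[X] = Σ_H E[X_H] = 3 · p^{2} = 3 · 9/16 = 27/16.
Numerically: E[X] ≈ 1.6875.

E[X] = 3 · (3/4)^{2} = 27/16 ≈ 1.6875.


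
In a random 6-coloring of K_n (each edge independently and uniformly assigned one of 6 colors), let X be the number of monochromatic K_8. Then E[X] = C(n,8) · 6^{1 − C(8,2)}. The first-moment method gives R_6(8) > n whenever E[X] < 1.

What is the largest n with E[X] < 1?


We need C(n, 8) · 6^{1 − 28} < 1, i.e. C(n, 8) < 6^{28 − 1} = 1023490369077469249536.
Check values of n near the boundary:
  n = 1590: C(1590, 8) = 995397314198933813310; 995397314198933813310 < 1023490369077469249536? YES
  n = 1591: C(1591, 8) = 1000427749141189953870; 1000427749141189953870 < 1023490369077469249536? YES
  n = 1592: C(1592, 8) = 1005480414540892933435; 1005480414540892933435 < 1023490369077469249536? YES
  n = 1593: C(1593, 8) = 1010555394551193970323; 1010555394551193970323 < 1023490369077469249536? YES
  n = 1594: C(1594, 8) = 1015652773590544255167; 1015652773590544255167 < 1023490369077469249536? YES
  n = 1595: C(1595, 8) = 1020772636343363633895; 1020772636343363633895 < 1023490369077469249536? YES
  n = 1596: C(1596, 8) = 1025915067760710553965; 1025915067760710553965 < 1023490369077469249536? NO
  n = 1597: C(1597, 8) = 1031080153060953275445; 1031080153060953275445 < 1023490369077469249536? NO
The largest n with C(n, 8) < 1023490369077469249536 is n = 1595 (where E[X] = 113419181815929292655/113721152119718805504 ≈ 0.99734). Hence R_6(8) > 1595, i.e. R_6(8) ≥ 1596.

Largest n = 1595; hence R_6(8) > 1595.


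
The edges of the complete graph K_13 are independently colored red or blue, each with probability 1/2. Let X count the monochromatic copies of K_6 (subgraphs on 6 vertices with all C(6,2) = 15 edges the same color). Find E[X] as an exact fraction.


Let X = Σ_S X_S over the C(13, 6) = 1716 subsets S of size 6, where X_S = 1 if the K_6 on S is monochromatic.
For a fixed S, the K_6 on S has C(6, 2) = 15 edges. P[all 15 edges red] = (1/2)^15, and likewise for blue, so P[monochromatic] = 2·(1/2)^15 = 2^{1 − 15} = 1/16384.
By linearity: E[X] = C(13, 6) · 2^{1 − 15} = 1716 · 1/16384 = 429/4096.
Numerically: E[X] ≈ 0.1047.

E[X] = C(13,6)·2^(1−C(6,2)) = 429/4096 ≈ 0.1047.


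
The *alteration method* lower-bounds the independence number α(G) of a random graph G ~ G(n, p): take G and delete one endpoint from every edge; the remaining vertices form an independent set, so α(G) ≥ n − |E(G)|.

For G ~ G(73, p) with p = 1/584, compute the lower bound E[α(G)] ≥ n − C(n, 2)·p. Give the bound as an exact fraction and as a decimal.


E[|E(G)|] = C(73, 2)·p = 2628 · (1/584) = 9/2.
E[α(G)] ≥ n − E[|E(G)|] = 73 − 9/2 = 137/2.
Numerically: ≈ 68.50000.
(This is only a lower bound; the true E[α(G)] may be larger.)

E[α(G)] ≥ 137/2 ≈ 68.50000.


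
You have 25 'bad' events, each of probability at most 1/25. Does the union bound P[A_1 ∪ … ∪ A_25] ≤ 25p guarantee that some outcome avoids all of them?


Union bound: P[∪_{i=1}^{25} A_i] ≤ Σ_i P[A_i] ≤ 25·p = 25·(1/25) = 1.
Numerically: 1 ≈ 1.000000.
Is 1 < 1? NO.
Since the bound 1 is ≥ 1, the union bound is uninformative here; it does NOT by itself certify existence.

25·p = 1 ≈ 1.000000; existence NOT certified by the union bound.


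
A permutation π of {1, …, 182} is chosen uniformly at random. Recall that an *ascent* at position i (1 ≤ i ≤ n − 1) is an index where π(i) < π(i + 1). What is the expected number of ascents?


Write X = Σ X_I over i = 1, …, 181, with X_I the indicator of one ascent.
There are 181 indicators.
For each fixed i, the pair (π(i), π(i+1)) is a uniformly random ordered pair of distinct values from {1, …, 182}; by symmetry P[π(i) < π(i+1)] = 1/2.
By linearity: E[X] = 181 · (1/2) = (182 − 1) · (1/2) = 181/2 ≈ 90.50000.

E[X] = 181/2 = 90.50000.


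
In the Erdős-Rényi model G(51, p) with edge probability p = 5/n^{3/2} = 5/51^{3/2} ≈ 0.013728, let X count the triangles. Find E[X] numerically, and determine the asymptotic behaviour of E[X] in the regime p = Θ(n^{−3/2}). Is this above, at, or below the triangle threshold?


Number of potential triangles: C(51, 3) = 20825.
Each occurs with probability p³ ≈ (0.013728)³ ≈ 2.5872847e-06.
By linearity: E[X] = C(51, 3)·p³ ≈ 20825 · 2.5872847e-06 ≈ 0.05388.
Since α = 3/2 > 1, p = c/n^{3/2} = o(1/n) is below the triangle threshold p ~ 1/n. Asymptotically E[X] ~ (c³/6)·n^{3(1−α)} = (5³/6)·n^{-1.5} → 0, so by Markov's inequality G has no triangles w.h.p.

E[X] ≈ 0.05388; in regime p = Θ(1/n^{3/2}) E[X] tends to 0 (below the triangle threshold p ~ 1/n).


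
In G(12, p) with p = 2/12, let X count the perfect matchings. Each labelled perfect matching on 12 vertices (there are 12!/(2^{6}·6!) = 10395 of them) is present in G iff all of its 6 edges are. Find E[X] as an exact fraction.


K_12 has 12!/(2^{6}·6!) = 10395 labelled perfect matchings.
For each such perfect matching H, let X_H = 1 if all 6 edges of H are present in G. Then P[X_H = 1] = p^{6} = (1/6)^{6} = 1/46656.
By linearity of expectation: E[X] = Σ_H E[X_H] = 10395 · p^{6} = 10395 · 1/46656 = 385/1728.
Numerically: E[X] ≈ 0.222801.

E[X] = 10395 · (1/6)^{6} = 385/1728 ≈ 0.222801.


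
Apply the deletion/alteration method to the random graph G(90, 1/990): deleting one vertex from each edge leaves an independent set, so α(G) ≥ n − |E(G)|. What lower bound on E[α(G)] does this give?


E[|E(G)|] = C(90, 2)·p = 4005 · (1/990) = 89/22.
E[α(G)] ≥ n − E[|E(G)|] = 90 − 89/22 = 1891/22.
Numerically: ≈ 85.954545.
(This is only a lower bound; the true E[α(G)] may be larger.)

E[α(G)] ≥ 1891/22 ≈ 85.954545.


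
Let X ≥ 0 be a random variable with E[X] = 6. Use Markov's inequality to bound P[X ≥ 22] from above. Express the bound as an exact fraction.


μ = E[X] = 6, a = 22.
Markov: P[X ≥ 22] ≤ μ/a = (6)/22 = 3/11.
Numerically: ≈ 0.27273.
(Since a = 22 > μ = 6.00000, the bound 3/11 is < 1 and informative.)

P[X ≥ 22] ≤ 3/11 ≈ 0.27273.


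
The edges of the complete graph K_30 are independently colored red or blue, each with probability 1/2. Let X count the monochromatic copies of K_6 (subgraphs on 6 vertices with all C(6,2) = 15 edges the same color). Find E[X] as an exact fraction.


Let X = Σ_S X_S over the C(30, 6) = 593775 subsets S of size 6, where X_S = 1 if the K_6 on S is monochromatic.
For a fixed S, the K_6 on S has C(6, 2) = 15 edges. P[all 15 edges red] = (1/2)^15, and likewise for blue, so P[monochromatic] = 2·(1/2)^15 = 2^{1 − 15} = 1/16384.
By linearity of expectation: E[X] = C(30, 6) · 2^{1 − 15} = 593775 · 1/16384 = 593775/16384.
Numerically: E[X] ≈ 36.241150.

E[X] = C(30,6)·2^(1−C(6,2)) = 593775/16384 ≈ 36.241150.


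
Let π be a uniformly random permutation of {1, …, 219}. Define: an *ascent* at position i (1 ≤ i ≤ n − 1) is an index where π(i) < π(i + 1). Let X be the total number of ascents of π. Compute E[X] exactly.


Write X = Σ X_I over i = 1, …, 218, with X_I the indicator of one ascent.
There are 218 indicators.
For each fixed i, the pair (π(i), π(i+1)) is a uniformly random ordered pair of distinct values from {1, …, 219}; by symmetry P[π(i) < π(i+1)] = 1/2.
By linearity: E[X] = 218 · (1/2) = (219 − 1) · (1/2) = 109 ≈ 109.00000.

E[X] = 109 = 109.00000.


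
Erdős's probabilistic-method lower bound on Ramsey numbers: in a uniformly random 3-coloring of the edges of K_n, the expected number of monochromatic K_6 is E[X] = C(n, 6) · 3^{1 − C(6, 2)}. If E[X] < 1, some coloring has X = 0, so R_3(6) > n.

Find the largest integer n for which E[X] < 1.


We need C(n, 6) · 3^{1 − 15} < 1, i.e. C(n, 6) < 3^{15 − 1} = 4782969.
Check values of n near the boundary:
  n = 35: C(35, 6) = 1623160; 1623160 < 4782969? YES
  n = 36: C(36, 6) = 1947792; 1947792 < 4782969? YES
  n = 37: C(37, 6) = 2324784; 2324784 < 4782969? YES
  n = 38: C(38, 6) = 2760681; 2760681 < 4782969? YES
  n = 39: C(39, 6) = 3262623; 3262623 < 4782969? YES
  n = 40: C(40, 6) = 3838380; 3838380 < 4782969? YES
  n = 41: C(41, 6) = 4496388; 4496388 < 4782969? YES
  n = 42: C(42, 6) = 5245786; 5245786 < 4782969? NO
  n = 43: C(43, 6) = 6096454; 6096454 < 4782969? NO
  n = 44: C(44, 6) = 7059052; 7059052 < 4782969? NO
The largest n with C(n, 6) < 4782969 is n = 41 (where E[X] = 1498796/1594323 ≈ 0.940083). Hence R_3(6) > 41, i.e. R_3(6) ≥ 42.

Largest n = 41; hence R_3(6) > 41.


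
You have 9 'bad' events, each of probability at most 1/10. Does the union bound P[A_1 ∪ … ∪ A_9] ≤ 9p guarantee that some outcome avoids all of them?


Union bound: P[∪_{i=1}^{9} A_i] ≤ Σ_i P[A_i] ≤ 9·p = 9·(1/10) = 9/10.
Numerically: 9/10 ≈ 0.9000000.
Is 9/10 < 1? YES.
Since P[∪ A_i] ≤ 9/10 < 1, the complement has P[∩ A_i^c] ≥ 1 − 9/10 = 1/10 > 0, so some outcome avoids every A_i.

9·p = 9/10 ≈ 0.9000000; existence CERTIFIED by the union bound.


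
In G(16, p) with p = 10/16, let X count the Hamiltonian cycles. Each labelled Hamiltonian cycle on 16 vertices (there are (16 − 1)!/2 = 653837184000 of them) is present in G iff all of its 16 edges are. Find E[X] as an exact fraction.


K_16 has (16 − 1)!/2 = 653837184000 labelled Hamiltonian cycles.
For each such Hamiltonian cycle H, let X_H = 1 if all 16 edges of H are present in G. Then P[X_H = 1] = p^{16} = (5/8)^{16} = 152587890625/281474976710656.
By linearity: E[X] = Σ_H E[X_H] = 653837184000 · p^{16} = 653837184000 · 152587890625/281474976710656 = 97429332733154296875/274877906944.
Numerically: E[X] ≈ 3.544e+08.

E[X] = 653837184000 · (5/8)^{16} = 97429332733154296875/274877906944 ≈ 3.544e+08.


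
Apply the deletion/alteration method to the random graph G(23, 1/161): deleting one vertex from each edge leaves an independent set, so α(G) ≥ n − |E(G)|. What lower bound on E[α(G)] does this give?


E[|E(G)|] = C(23, 2)·p = 253 · (1/161) = 11/7.
E[α(G)] ≥ n − E[|E(G)|] = 23 − 11/7 = 150/7.
Numerically: ≈ 21.4286.
(This is only a lower bound; the true E[α(G)] may be larger.)

E[α(G)] ≥ 150/7 ≈ 21.4286.


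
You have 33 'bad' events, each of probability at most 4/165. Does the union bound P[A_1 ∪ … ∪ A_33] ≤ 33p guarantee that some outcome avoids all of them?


Union bound: P[∪_{i=1}^{33} A_i] ≤ Σ_i P[A_i] ≤ 33·p = 33·(4/165) = 4/5.
Numerically: 4/5 ≈ 0.8000.
Is 4/5 < 1? YES.
Since P[∪ A_i] ≤ 4/5 < 1, the complement has P[∩ A_i^c] ≥ 1 − 4/5 = 1/5 > 0, so some outcome avoids every A_i.

33·p = 4/5 ≈ 0.8000; existence CERTIFIED by the union bound.


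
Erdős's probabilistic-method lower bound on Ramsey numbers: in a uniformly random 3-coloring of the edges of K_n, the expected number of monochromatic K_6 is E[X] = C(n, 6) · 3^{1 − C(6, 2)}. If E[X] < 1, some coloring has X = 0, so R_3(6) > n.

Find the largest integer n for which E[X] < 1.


We need C(n, 6) · 3^{1 − 15} < 1, i.e. C(n, 6) < 3^{15 − 1} = 4782969.
Check values of n near the boundary:
  n = 36: C(36, 6) = 1947792; 1947792 < 4782969? YES
  n = 37: C(37, 6) = 2324784; 2324784 < 4782969? YES
  n = 38: C(38, 6) = 2760681; 2760681 < 4782969? YES
  n = 39: C(39, 6) = 3262623; 3262623 < 4782969? YES
  n = 40: C(40, 6) = 3838380; 3838380 < 4782969? YES
  n = 41: C(41, 6) = 4496388; 4496388 < 4782969? YES
  n = 42: C(42, 6) = 5245786; 5245786 < 4782969? NO
  n = 43: C(43, 6) = 6096454; 6096454 < 4782969? NO
  n = 44: C(44, 6) = 7059052; 7059052 < 4782969? NO
The largest n with C(n, 6) < 4782969 is n = 41 (where E[X] = 1498796/1594323 ≈ 0.9401). Hence R_3(6) > 41, i.e. R_3(6) ≥ 42.

Largest n = 41; hence R_3(6) > 41.


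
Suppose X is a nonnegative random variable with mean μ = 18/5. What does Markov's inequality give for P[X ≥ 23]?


μ = E[X] = 18/5, a = 23.
Markov: P[X ≥ 23] ≤ μ/a = (18/5)/23 = 18/115.
Numerically: ≈ 0.1565.
(Since a = 23 > μ = 3.6000, the bound 18/115 is < 1 and informative.)

P[X ≥ 23] ≤ 18/115 ≈ 0.1565.


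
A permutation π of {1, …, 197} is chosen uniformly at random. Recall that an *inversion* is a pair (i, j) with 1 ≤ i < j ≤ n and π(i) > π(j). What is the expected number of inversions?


Write X = Σ X_I over the C(197, 2) = 19306 pairs i < j, with X_I the indicator of one inversion.
There are 19306 indicators.
For each fixed pair i < j, the values π(i) and π(j) are two distinct elements of {1, …, 197} in uniformly random order; by symmetry P[π(i) > π(j)] = 1/2.
By linearity: E[X] = 19306 · (1/2) = C(197, 2) · (1/2) = 19306/2 = 9653 ≈ 9653.000.

E[X] = 9653 = 9653.000.


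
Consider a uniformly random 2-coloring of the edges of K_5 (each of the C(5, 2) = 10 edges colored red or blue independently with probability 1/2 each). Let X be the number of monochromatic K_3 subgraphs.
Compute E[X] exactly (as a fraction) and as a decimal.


Let X = Σ_S X_S over the C(5, 3) = 10 subsets S of size 3, where X_S = 1 if the K_3 on S is monochromatic.
For a fixed S, the K_3 on S has C(3, 2) = 3 edges. P[all 3 edges red] = (1/2)^3, and likewise for blue, so P[monochromatic] = 2·(1/2)^3 = 2^{1 − 3} = 1/4.
By linearity of expectation: E[X] = C(5, 3) · 2^{1 − 3} = 10 · 1/4 = 5/2.
Numerically: E[X] ≈ 2.50000.

E[X] = C(5,3)·2^(1−C(3,2)) = 5/2 ≈ 2.50000.


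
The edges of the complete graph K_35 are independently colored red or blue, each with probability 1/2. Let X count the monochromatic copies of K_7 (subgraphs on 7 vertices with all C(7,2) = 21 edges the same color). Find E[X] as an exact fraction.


Let X = Σ_S X_S over the C(35, 7) = 6724520 subsets S of size 7, where X_S = 1 if the K_7 on S is monochromatic.
For a fixed S, the K_7 on S has C(7, 2) = 21 edges. P[all 21 edges red] = (1/2)^21, and likewise for blue, so P[monochromatic] = 2·(1/2)^21 = 2^{1 − 21} = 1/1048576.
Summing: E[X] = C(35, 7) · 2^{1 − 21} = 6724520 · 1/1048576 = 840565/131072.
Numerically: E[X] ≈ 6.413.

E[X] = C(35,7)·2^(1−C(7,2)) = 840565/131072 ≈ 6.413.


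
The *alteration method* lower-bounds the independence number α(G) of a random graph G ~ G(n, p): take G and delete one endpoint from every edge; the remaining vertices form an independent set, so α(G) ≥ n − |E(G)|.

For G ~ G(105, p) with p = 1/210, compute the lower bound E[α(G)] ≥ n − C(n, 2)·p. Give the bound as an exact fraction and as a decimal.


E[|E(G)|] = C(105, 2)·p = 5460 · (1/210) = 26.
E[α(G)] ≥ n − E[|E(G)|] = 105 − 26 = 79.
Numerically: ≈ 79.00000.
(This is only a lower bound; the true E[α(G)] may be larger.)

E[α(G)] ≥ 79 ≈ 79.00000.
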